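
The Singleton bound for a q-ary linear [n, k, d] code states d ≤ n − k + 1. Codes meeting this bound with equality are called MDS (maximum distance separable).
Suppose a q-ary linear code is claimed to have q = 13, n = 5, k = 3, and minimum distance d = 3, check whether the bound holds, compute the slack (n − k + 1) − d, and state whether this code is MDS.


Singleton RHS = n − k + 1 = 3, slack = 0, bound satisfied, MDS.

Singleton bound: d ≤ n − k + 1.
Here n = 5, k = 3, so n − k + 1 = 3.
Given d = 3, check d ≤ 3: YES.
Slack = (n − k + 1) − d = 0.
The code is MDS (slack = 0).
Description: the claimed parameters are [5, 3, 3]_13; such a code would be MDS (meets Singleton bound).


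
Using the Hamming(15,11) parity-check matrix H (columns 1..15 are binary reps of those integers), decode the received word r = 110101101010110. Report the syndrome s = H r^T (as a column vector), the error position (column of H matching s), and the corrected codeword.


s = (0, 1, 1, 1)^T, error position = 7, corrected codeword c = 110101001010110

Compute s = H r^T mod 2 one row at a time:
  s_1 = 0 + 1 + 0 + 1 + 0 + 1 + 1 + 0 = 4 ≡ 0 (mod 2).
  s_2 = 1 + 0 + 1 + 1 + 0 + 1 + 1 + 0 = 5 ≡ 1 (mod 2).
  s_3 = 1 + 0 + 1 + 1 + 0 + 1 + 1 + 0 = 5 ≡ 1 (mod 2).
  s_4 = 1 + 0 + 0 + 1 + 1 + 1 + 1 + 0 = 5 ≡ 1 (mod 2).
s = (0, 1, 1, 1)^T — this equals column 7 of H (binary 0111), so error is at position 7.
Correct: flip bit 7 of r = 110101101010110 to get c = 110101001010110.


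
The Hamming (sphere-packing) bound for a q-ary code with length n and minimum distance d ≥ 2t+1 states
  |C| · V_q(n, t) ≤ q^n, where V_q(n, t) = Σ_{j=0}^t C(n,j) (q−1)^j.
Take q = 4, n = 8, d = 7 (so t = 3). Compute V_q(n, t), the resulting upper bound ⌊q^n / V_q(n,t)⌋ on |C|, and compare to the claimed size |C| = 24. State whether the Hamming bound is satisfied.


V_q(n, t) = 1789, q^n = 65536, Hamming bound = 36, |C| = 24 ≤ bound (satisfied).

Step 1: Compute V_q(n, t) = Σ_{j=0}^3 C(n, j) (q−1)^j.
  j = 0: C(8,0)·(3)^0 = 1·1 = 1.
  j = 1: C(8,1)·(3)^1 = 8·3 = 24.
  j = 2: C(8,2)·(3)^2 = 28·9 = 252.
  j = 3: C(8,3)·(3)^3 = 56·27 = 1512.
  V_q(n, t) = 1 + 24 + 252 + 1512 = 1789.
Step 2: q^n = 4^8 = 65536.
Step 3: Hamming bound ⌊q^n / V_q(n,t)⌋ = ⌊65536/1789⌋ = 36.
Step 4: Compare |C| = 24 to 36: satisfied.
The claimed |C| lies below the Hamming bound.


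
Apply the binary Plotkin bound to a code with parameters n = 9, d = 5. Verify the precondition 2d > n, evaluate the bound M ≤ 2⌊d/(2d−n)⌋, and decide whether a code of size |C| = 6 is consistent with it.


Plotkin bound M ≤ 10; given |C| = 6 ≤ bound (satisfied).

Check applicability: 2d = 10, n = 9.
2d − n = 1 > 0, so Plotkin applies.
Compute d/(2d−n) = 5/1 ≈ 5.0000.
⌊d/(2d−n)⌋ = 5.
Plotkin bound: M ≤ 2·5 = 10.
Given |C| = 6, check: satisfied.
This |C| is below the Plotkin bound.


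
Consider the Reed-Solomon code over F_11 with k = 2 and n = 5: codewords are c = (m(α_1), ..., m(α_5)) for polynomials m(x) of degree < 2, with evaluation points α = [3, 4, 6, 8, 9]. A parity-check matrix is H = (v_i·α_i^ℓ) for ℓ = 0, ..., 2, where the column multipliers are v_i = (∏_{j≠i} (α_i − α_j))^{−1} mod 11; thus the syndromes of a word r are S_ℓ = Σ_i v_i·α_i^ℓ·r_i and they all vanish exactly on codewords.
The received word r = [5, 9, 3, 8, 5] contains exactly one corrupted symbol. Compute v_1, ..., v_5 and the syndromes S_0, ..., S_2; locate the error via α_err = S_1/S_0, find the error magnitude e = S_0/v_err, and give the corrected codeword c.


S = (2, 6, 7), error at position 1, error magnitude e = 4, c = [1, 9, 3, 8, 5].

Step 1: column multipliers v_i = (∏_{j≠i}(α_i − α_j))^{−1} mod 11.
  i = 1 (α = 3): (3−4)(3−6)(3−8)(3−9) = (−1)·(−3)·(−5)·(−6) = 90 ≡ 2, so v_1 = 2^{−1} = 6 (mod 11).
  i = 2 (α = 4): (4−3)(4−6)(4−8)(4−9) = 1·(−2)·(−4)·(−5) = −40 ≡ 4, so v_2 = 4^{−1} = 3 (mod 11).
  i = 3 (α = 6): (6−3)(6−4)(6−8)(6−9) = 3·2·(−2)·(−3) = 36 ≡ 3, so v_3 = 3^{−1} = 4 (mod 11).
  i = 4 (α = 8): (8−3)(8−4)(8−6)(8−9) = 5·4·2·(−1) = −40 ≡ 4, so v_4 = 4^{−1} = 3 (mod 11).
  i = 5 (α = 9): (9−3)(9−4)(9−6)(9−8) = 6·5·3·1 = 90 ≡ 2, so v_5 = 2^{−1} = 6 (mod 11).
  v = [6, 3, 4, 3, 6].
Step 2: syndromes of r = [5, 9, 3, 8, 5] (all sums mod 11).
  S_0 = Σ v_i r_i = 6·5 + 3·9 + 4·3 + 3·8 + 6·5 = 123 ≡ 2.
  S_1 = Σ v_i α_i r_i = 6·3·5 + 3·4·9 + 4·6·3 + 3·8·8 + 6·9·5 = 732 ≡ 6.
  α_i^2 mod 11 = [9, 5, 3, 9, 4].
  S_2 = Σ v_i α_i^2 r_i = 6·9·5 + 3·5·9 + 4·3·3 + 3·9·8 + 6·4·5 = 777 ≡ 7.
  S = (2, 6, 7) ≠ 0, so r is not a codeword (an error is present).
Step 3: locate the error. For a single error e at position i, S_ℓ = v_i·e·α_i^ℓ, so α_err = S_1/S_0.
  S_0^{−1} = 2^{−1} = 6 (mod 11), so α_err = 6·6 = 36 ≡ 3 = α_1. Error position i = 1.
  Consistency check: S_2/S_1 = 7·2 = 14 ≡ 3 = α_err ✓ (single-error assumption holds).
Step 4: error magnitude e = S_0/v_1 = S_0·∏_{j≠1}(α_1 − α_j) = 2·2 = 4 ≡ 4 (mod 11).
Step 5: correct position 1: c_1 = r_1 − e = 5 − 4 ≡ 1 (mod 11). Hence c = [1, 9, 3, 8, 5].
  Check: interpolating c through the α_i gives m(x) = 10 + 8·x (degree < 2) with m(α_i) = c_i for every i, so c is indeed a codeword.


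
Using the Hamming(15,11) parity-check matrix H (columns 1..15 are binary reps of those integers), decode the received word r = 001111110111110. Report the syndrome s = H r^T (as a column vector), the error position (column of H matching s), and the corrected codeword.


s = (0, 1, 0, 1)^T, error position = 5, corrected codeword c = 001101110111110

Compute s = H r^T mod 2 one row at a time:
  s_1 = 1 + 0 + 1 + 1 + 1 + 1 + 1 + 0 = 6 ≡ 0 (mod 2).
  s_2 = 1 + 1 + 1 + 1 + 1 + 1 + 1 + 0 = 7 ≡ 1 (mod 2).
  s_3 = 0 + 1 + 1 + 1 + 1 + 1 + 1 + 0 = 6 ≡ 0 (mod 2).
  s_4 = 0 + 1 + 1 + 1 + 0 + 1 + 1 + 0 = 5 ≡ 1 (mod 2).
s = (0, 1, 0, 1)^T — this equals column 5 of H (binary 0101), so error is at position 5.
Correct: flip bit 5 of r = 001111110111110 to get c = 001101110111110.


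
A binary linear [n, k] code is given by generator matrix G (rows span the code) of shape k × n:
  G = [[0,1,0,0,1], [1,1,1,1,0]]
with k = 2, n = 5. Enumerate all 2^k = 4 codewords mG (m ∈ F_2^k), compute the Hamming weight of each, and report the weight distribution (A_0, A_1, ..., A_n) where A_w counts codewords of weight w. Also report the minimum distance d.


Weight distribution: A_0 = 1, A_2 = 1, A_4 = 2. Minimum distance d = 2.

Enumerate all 2^2 = 4 messages m ∈ F_2^2.
For each, compute codeword c = mG in F_2^5, then tally its weight.
  m = 00 → c = 00000, weight = 0.
  m = 10 → c = 01001, weight = 2.
  m = 01 → c = 11110, weight = 4.
  m = 11 → c = 10111, weight = 4.
Tally weights:
  weight 0: 1 codewords.
  weight 2: 1 codewords.
  weight 4: 2 codewords.
Minimum distance d = smallest w > 0 with A_w > 0 = 2.
Sanity: Σ A_w = 4 = 2^2 = 4 ✓.


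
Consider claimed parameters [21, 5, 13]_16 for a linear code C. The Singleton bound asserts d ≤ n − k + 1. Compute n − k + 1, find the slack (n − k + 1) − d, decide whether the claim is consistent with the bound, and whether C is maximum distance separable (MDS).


Singleton RHS = n − k + 1 = 17, slack = 4, bound satisfied, not MDS.

Singleton bound: d ≤ n − k + 1.
Here n = 21, k = 5, so n − k + 1 = 17.
Given d = 13, check d ≤ 17: YES.
Slack = (n − k + 1) − d = 4.
The code is NOT MDS (slack = 4 > 0).
Description: the claimed parameters are [21, 5, 13]_16; such a code would be non-MDS.


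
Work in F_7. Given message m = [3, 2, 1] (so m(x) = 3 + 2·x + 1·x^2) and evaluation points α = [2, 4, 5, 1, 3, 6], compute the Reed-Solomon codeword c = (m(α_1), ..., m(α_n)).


c = [4, 6, 3, 6, 4, 2]

Message polynomial: m(x) = 3 + 2·x + 1·x^2 (mod 7).
For each evaluation point α_i, compute m(α_i) mod 7:
  α_1 = 2: Horner steps 1 → 4 → 4, so m(2) = 4.
  α_2 = 4: Horner steps 1 → 6 → 6, so m(4) = 6.
  α_3 = 5: Horner steps 1 → 0 → 3, so m(5) = 3.
  α_4 = 1: Horner steps 1 → 3 → 6, so m(1) = 6.
  α_5 = 3: Horner steps 1 → 5 → 4, so m(3) = 4.
  α_6 = 6: Horner steps 1 → 1 → 2, so m(6) = 2.
Codeword c = [4, 6, 3, 6, 4, 2] ∈ F_7^6.


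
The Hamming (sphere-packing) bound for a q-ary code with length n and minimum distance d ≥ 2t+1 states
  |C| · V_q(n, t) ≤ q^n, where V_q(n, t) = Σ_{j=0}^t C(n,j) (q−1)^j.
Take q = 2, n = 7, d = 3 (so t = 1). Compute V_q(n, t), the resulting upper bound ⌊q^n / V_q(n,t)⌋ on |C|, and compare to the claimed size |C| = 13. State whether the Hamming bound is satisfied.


V_q(n, t) = 8, q^n = 128, Hamming bound = 16, |C| = 13 ≤ bound (satisfied).

Step 1: Compute V_q(n, t) = Σ_{j=0}^1 C(n, j) (q−1)^j.
  j = 0: C(7,0)·(1)^0 = 1·1 = 1.
  j = 1: C(7,1)·(1)^1 = 7·1 = 7.
  V_q(n, t) = 1 + 7 = 8.
Step 2: q^n = 2^7 = 128.
Step 3: Hamming bound ⌊q^n / V_q(n,t)⌋ = ⌊128/8⌋ = 16.
Step 4: Compare |C| = 13 to 16: satisfied.
The claimed |C| lies below the Hamming bound.


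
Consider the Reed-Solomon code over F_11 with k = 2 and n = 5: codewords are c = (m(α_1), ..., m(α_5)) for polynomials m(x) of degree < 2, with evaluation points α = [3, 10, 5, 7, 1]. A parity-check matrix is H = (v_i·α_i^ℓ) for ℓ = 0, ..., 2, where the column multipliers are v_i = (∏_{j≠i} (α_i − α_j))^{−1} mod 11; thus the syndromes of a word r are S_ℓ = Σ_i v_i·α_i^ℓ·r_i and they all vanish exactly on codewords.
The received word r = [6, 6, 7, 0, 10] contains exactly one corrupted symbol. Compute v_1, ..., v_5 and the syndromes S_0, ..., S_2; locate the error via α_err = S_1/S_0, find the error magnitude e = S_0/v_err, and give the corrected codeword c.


S = (4, 1, 3), error at position 1, error magnitude e = 3, c = [3, 6, 7, 0, 10].

Step 1: column multipliers v_i = (∏_{j≠i}(α_i − α_j))^{−1} mod 11.
  i = 1 (α = 3): (3−10)(3−5)(3−7)(3−1) = (−7)·(−2)·(−4)·2 = −112 ≡ 9, so v_1 = 9^{−1} = 5 (mod 11).
  i = 2 (α = 10): (10−3)(10−5)(10−7)(10−1) = 7·5·3·9 = 945 ≡ 10, so v_2 = 10^{−1} = 10 (mod 11).
  i = 3 (α = 5): (5−3)(5−10)(5−7)(5−1) = 2·(−5)·(−2)·4 = 80 ≡ 3, so v_3 = 3^{−1} = 4 (mod 11).
  i = 4 (α = 7): (7−3)(7−10)(7−5)(7−1) = 4·(−3)·2·6 = −144 ≡ 10, so v_4 = 10^{−1} = 10 (mod 11).
  i = 5 (α = 1): (1−3)(1−10)(1−5)(1−7) = (−2)·(−9)·(−4)·(−6) = 432 ≡ 3, so v_5 = 3^{−1} = 4 (mod 11).
  v = [5, 10, 4, 10, 4].
Step 2: syndromes of r = [6, 6, 7, 0, 10] (all sums mod 11).
  S_0 = Σ v_i r_i = 5·6 + 10·6 + 4·7 + 10·0 + 4·10 = 158 ≡ 4.
  S_1 = Σ v_i α_i r_i = 5·3·6 + 10·10·6 + 4·5·7 + 10·7·0 + 4·1·10 = 870 ≡ 1.
  α_i^2 mod 11 = [9, 1, 3, 5, 1].
  S_2 = Σ v_i α_i^2 r_i = 5·9·6 + 10·1·6 + 4·3·7 + 10·5·0 + 4·1·10 = 454 ≡ 3.
  S = (4, 1, 3) ≠ 0, so r is not a codeword (an error is present).
Step 3: locate the error. For a single error e at position i, S_ℓ = v_i·e·α_i^ℓ, so α_err = S_1/S_0.
  S_0^{−1} = 4^{−1} = 3 (mod 11), so α_err = 1·3 = 3 ≡ 3 = α_1. Error position i = 1.
  Consistency check: S_2/S_1 = 3·1 = 3 ≡ 3 = α_err ✓ (single-error assumption holds).
Step 4: error magnitude e = S_0/v_1 = S_0·∏_{j≠1}(α_1 − α_j) = 4·9 = 36 ≡ 3 (mod 11).
Step 5: correct position 1: c_1 = r_1 − e = 6 − 3 ≡ 3 (mod 11). Hence c = [3, 6, 7, 0, 10].
  Check: interpolating c through the α_i gives m(x) = 8 + 2·x (degree < 2) with m(α_i) = c_i for every i, so c is indeed a codeword.


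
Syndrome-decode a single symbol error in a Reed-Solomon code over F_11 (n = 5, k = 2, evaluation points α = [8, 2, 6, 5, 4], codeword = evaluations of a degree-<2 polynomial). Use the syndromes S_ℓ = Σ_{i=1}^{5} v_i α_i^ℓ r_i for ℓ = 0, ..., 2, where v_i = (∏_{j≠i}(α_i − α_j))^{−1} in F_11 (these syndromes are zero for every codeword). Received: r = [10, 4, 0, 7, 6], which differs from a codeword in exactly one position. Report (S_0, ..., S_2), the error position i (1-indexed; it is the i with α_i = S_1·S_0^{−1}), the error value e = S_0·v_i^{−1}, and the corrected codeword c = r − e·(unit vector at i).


S = (6, 3, 7), error at position 3, error magnitude e = 3, c = [10, 4, 8, 7, 6].

Step 1: column multipliers v_i = (∏_{j≠i}(α_i − α_j))^{−1} mod 11.
  i = 1 (α = 8): (8−2)(8−6)(8−5)(8−4) = 6·2·3·4 = 144 ≡ 1, so v_1 = 1^{−1} = 1 (mod 11).
  i = 2 (α = 2): (2−8)(2−6)(2−5)(2−4) = (−6)·(−4)·(−3)·(−2) = 144 ≡ 1, so v_2 = 1^{−1} = 1 (mod 11).
  i = 3 (α = 6): (6−8)(6−2)(6−5)(6−4) = (−2)·4·1·2 = −16 ≡ 6, so v_3 = 6^{−1} = 2 (mod 11).
  i = 4 (α = 5): (5−8)(5−2)(5−6)(5−4) = (−3)·3·(−1)·1 = 9 ≡ 9, so v_4 = 9^{−1} = 5 (mod 11).
  i = 5 (α = 4): (4−8)(4−2)(4−6)(4−5) = (−4)·2·(−2)·(−1) = −16 ≡ 6, so v_5 = 6^{−1} = 2 (mod 11).
  v = [1, 1, 2, 5, 2].
Step 2: syndromes of r = [10, 4, 0, 7, 6] (all sums mod 11).
  S_0 = Σ v_i r_i = 1·10 + 1·4 + 2·0 + 5·7 + 2·6 = 61 ≡ 6.
  S_1 = Σ v_i α_i r_i = 1·8·10 + 1·2·4 + 2·6·0 + 5·5·7 + 2·4·6 = 311 ≡ 3.
  α_i^2 mod 11 = [9, 4, 3, 3, 5].
  S_2 = Σ v_i α_i^2 r_i = 1·9·10 + 1·4·4 + 2·3·0 + 5·3·7 + 2·5·6 = 271 ≡ 7.
  S = (6, 3, 7) ≠ 0, so r is not a codeword (an error is present).
Step 3: locate the error. For a single error e at position i, S_ℓ = v_i·e·α_i^ℓ, so α_err = S_1/S_0.
  S_0^{−1} = 6^{−1} = 2 (mod 11), so α_err = 3·2 = 6 ≡ 6 = α_3. Error position i = 3.
  Consistency check: S_2/S_1 = 7·4 = 28 ≡ 6 = α_err ✓ (single-error assumption holds).
Step 4: error magnitude e = S_0/v_3 = S_0·∏_{j≠3}(α_3 − α_j) = 6·6 = 36 ≡ 3 (mod 11).
Step 5: correct position 3: c_3 = r_3 − e = 0 − 3 ≡ 8 (mod 11). Hence c = [10, 4, 8, 7, 6].
  Check: interpolating c through the α_i gives m(x) = 2 + 1·x (degree < 2) with m(α_i) = c_i for every i, so c is indeed a codeword.


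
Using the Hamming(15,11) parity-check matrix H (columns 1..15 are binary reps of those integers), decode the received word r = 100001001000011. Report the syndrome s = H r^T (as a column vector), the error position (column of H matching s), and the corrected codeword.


s = (1, 1, 1, 1)^T, error position = 15, corrected codeword c = 100001001000010

Compute s = H r^T mod 2 one row at a time:
  s_1 = 0 + 1 + 0 + 0 + 0 + 0 + 1 + 1 = 3 ≡ 1 (mod 2).
  s_2 = 0 + 0 + 1 + 0 + 0 + 0 + 1 + 1 = 3 ≡ 1 (mod 2).
  s_3 = 0 + 0 + 1 + 0 + 0 + 0 + 1 + 1 = 3 ≡ 1 (mod 2).
  s_4 = 1 + 0 + 0 + 0 + 1 + 0 + 0 + 1 = 3 ≡ 1 (mod 2).
s = (1, 1, 1, 1)^T — this equals column 15 of H (binary 1111), so error is at position 15.
Correct: flip bit 15 of r = 100001001000011 to get c = 100001001000010.


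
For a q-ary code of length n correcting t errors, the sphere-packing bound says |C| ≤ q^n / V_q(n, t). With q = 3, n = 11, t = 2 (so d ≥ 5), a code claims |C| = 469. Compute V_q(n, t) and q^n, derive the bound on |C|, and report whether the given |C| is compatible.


V_q(n, t) = 243, q^n = 177147, Hamming bound = 729, |C| = 469 ≤ bound (satisfied).

Step 1: Compute V_q(n, t) = Σ_{j=0}^2 C(n, j) (q−1)^j.
  j = 0: C(11,0)·(2)^0 = 1·1 = 1.
  j = 1: C(11,1)·(2)^1 = 11·2 = 22.
  j = 2: C(11,2)·(2)^2 = 55·4 = 220.
  V_q(n, t) = 1 + 22 + 220 = 243.
Step 2: q^n = 3^11 = 177147.
Step 3: Hamming bound ⌊q^n / V_q(n,t)⌋ = ⌊177147/243⌋ = 729.
Step 4: Compare |C| = 469 to 729: satisfied.
The claimed |C| lies below the Hamming bound.


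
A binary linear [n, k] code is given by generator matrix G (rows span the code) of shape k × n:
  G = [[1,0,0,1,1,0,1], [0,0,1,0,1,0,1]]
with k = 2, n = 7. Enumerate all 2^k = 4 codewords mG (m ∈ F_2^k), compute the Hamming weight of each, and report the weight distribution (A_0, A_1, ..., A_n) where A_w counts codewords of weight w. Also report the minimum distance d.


Weight distribution: A_0 = 1, A_3 = 2, A_4 = 1. Minimum distance d = 3.

Enumerate all 2^2 = 4 messages m ∈ F_2^2.
For each, compute codeword c = mG in F_2^7, then tally its weight.
  m = 00 → c = 0000000, weight = 0.
  m = 10 → c = 1001101, weight = 4.
  m = 01 → c = 0010101, weight = 3.
  m = 11 → c = 1011000, weight = 3.
Tally weights:
  weight 0: 1 codewords.
  weight 3: 2 codewords.
  weight 4: 1 codewords.
Minimum distance d = smallest w > 0 with A_w > 0 = 3.
Sanity: Σ A_w = 4 = 2^2 = 4 ✓.


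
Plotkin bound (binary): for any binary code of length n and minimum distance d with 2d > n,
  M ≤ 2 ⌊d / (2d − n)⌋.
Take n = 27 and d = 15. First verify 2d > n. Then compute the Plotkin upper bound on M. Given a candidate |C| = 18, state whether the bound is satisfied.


Plotkin bound M ≤ 10; given |C| = 18 > bound (violated).

Check applicability: 2d = 30, n = 27.
2d − n = 3 > 0, so Plotkin applies.
Compute d/(2d−n) = 15/3 ≈ 5.0000.
⌊d/(2d−n)⌋ = 5.
Plotkin bound: M ≤ 2·5 = 10.
Given |C| = 18, check: VIOLATED.
This |C| is above the Plotkin bound, so no binary code with n = 27, d = 15 and 18 codewords exists.


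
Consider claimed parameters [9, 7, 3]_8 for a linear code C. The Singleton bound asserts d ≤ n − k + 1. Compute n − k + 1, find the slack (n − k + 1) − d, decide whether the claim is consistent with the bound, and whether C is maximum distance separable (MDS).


Singleton RHS = n − k + 1 = 3, slack = 0, bound satisfied, MDS.

Singleton bound: d ≤ n − k + 1.
Here n = 9, k = 7, so n − k + 1 = 3.
Given d = 3, check d ≤ 3: YES.
Slack = (n − k + 1) − d = 0.
The code is MDS (slack = 0).
Description: the claimed parameters are [9, 7, 3]_8; such a code would be MDS (meets Singleton bound).


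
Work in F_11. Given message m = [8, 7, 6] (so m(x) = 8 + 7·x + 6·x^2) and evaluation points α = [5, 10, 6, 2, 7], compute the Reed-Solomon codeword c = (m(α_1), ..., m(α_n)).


c = [6, 7, 2, 2, 10]

Message polynomial: m(x) = 8 + 7·x + 6·x^2 (mod 11).
For each evaluation point α_i, compute m(α_i) mod 11:
  α_1 = 5: Horner steps 6 → 4 → 6, so m(5) = 6.
  α_2 = 10: Horner steps 6 → 1 → 7, so m(10) = 7.
  α_3 = 6: Horner steps 6 → 10 → 2, so m(6) = 2.
  α_4 = 2: Horner steps 6 → 8 → 2, so m(2) = 2.
  α_5 = 7: Horner steps 6 → 5 → 10, so m(7) = 10.
Codeword c = [6, 7, 2, 2, 10] ∈ F_11^5.


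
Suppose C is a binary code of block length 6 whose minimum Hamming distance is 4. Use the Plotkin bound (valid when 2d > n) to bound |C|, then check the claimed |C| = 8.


Plotkin bound M ≤ 4; given |C| = 8 > bound (violated).

Check applicability: 2d = 8, n = 6.
2d − n = 2 > 0, so Plotkin applies.
Compute d/(2d−n) = 4/2 ≈ 2.0000.
⌊d/(2d−n)⌋ = 2.
Plotkin bound: M ≤ 2·2 = 4.
Given |C| = 8, check: VIOLATED.
This |C| is above the Plotkin bound, so no binary code with n = 6, d = 4 and 8 codewords exists.


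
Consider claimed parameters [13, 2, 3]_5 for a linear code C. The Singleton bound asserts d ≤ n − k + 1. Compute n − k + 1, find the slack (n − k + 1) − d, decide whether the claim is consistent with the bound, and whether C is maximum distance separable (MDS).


Singleton RHS = n − k + 1 = 12, slack = 9, bound satisfied, not MDS.

Singleton bound: d ≤ n − k + 1.
Here n = 13, k = 2, so n − k + 1 = 12.
Given d = 3, check d ≤ 12: YES.
Slack = (n − k + 1) − d = 9.
The code is NOT MDS (slack = 9 > 0).
Description: the claimed parameters are [13, 2, 3]_5; such a code would be non-MDS.


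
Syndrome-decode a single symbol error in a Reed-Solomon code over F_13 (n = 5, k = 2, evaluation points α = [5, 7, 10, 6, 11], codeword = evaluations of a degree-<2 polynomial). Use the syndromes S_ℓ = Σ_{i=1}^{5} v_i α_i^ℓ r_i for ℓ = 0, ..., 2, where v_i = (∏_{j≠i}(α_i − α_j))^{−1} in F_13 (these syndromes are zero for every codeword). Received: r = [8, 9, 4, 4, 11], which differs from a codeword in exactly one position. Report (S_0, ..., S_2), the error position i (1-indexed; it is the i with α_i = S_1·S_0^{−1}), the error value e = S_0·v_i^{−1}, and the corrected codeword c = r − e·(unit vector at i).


S = (9, 2, 12), error at position 4, error magnitude e = 2, c = [8, 9, 4, 2, 11].

Step 1: column multipliers v_i = (∏_{j≠i}(α_i − α_j))^{−1} mod 13.
  i = 1 (α = 5): (5−7)(5−10)(5−6)(5−11) = (−2)·(−5)·(−1)·(−6) = 60 ≡ 8, so v_1 = 8^{−1} = 5 (mod 13).
  i = 2 (α = 7): (7−5)(7−10)(7−6)(7−11) = 2·(−3)·1·(−4) = 24 ≡ 11, so v_2 = 11^{−1} = 6 (mod 13).
  i = 3 (α = 10): (10−5)(10−7)(10−6)(10−11) = 5·3·4·(−1) = −60 ≡ 5, so v_3 = 5^{−1} = 8 (mod 13).
  i = 4 (α = 6): (6−5)(6−7)(6−10)(6−11) = 1·(−1)·(−4)·(−5) = −20 ≡ 6, so v_4 = 6^{−1} = 11 (mod 13).
  i = 5 (α = 11): (11−5)(11−7)(11−10)(11−6) = 6·4·1·5 = 120 ≡ 3, so v_5 = 3^{−1} = 9 (mod 13).
  v = [5, 6, 8, 11, 9].
Step 2: syndromes of r = [8, 9, 4, 4, 11] (all sums mod 13).
  S_0 = Σ v_i r_i = 5·8 + 6·9 + 8·4 + 11·4 + 9·11 = 269 ≡ 9.
  S_1 = Σ v_i α_i r_i = 5·5·8 + 6·7·9 + 8·10·4 + 11·6·4 + 9·11·11 = 2251 ≡ 2.
  α_i^2 mod 13 = [12, 10, 9, 10, 4].
  S_2 = Σ v_i α_i^2 r_i = 5·12·8 + 6·10·9 + 8·9·4 + 11·10·4 + 9·4·11 = 2144 ≡ 12.
  S = (9, 2, 12) ≠ 0, so r is not a codeword (an error is present).
Step 3: locate the error. For a single error e at position i, S_ℓ = v_i·e·α_i^ℓ, so α_err = S_1/S_0.
  S_0^{−1} = 9^{−1} = 3 (mod 13), so α_err = 2·3 = 6 ≡ 6 = α_4. Error position i = 4.
  Consistency check: S_2/S_1 = 12·7 = 84 ≡ 6 = α_err ✓ (single-error assumption holds).
Step 4: error magnitude e = S_0/v_4 = S_0·∏_{j≠4}(α_4 − α_j) = 9·6 = 54 ≡ 2 (mod 13).
Step 5: correct position 4: c_4 = r_4 − e = 4 − 2 ≡ 2 (mod 13). Hence c = [8, 9, 4, 2, 11].
  Check: interpolating c through the α_i gives m(x) = 12 + 7·x (degree < 2) with m(α_i) = c_i for every i, so c is indeed a codeword.


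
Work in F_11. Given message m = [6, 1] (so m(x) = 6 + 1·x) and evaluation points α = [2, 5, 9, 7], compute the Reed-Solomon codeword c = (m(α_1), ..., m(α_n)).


c = [8, 0, 4, 2]

Message polynomial: m(x) = 6 + 1·x (mod 11).
For each evaluation point α_i, compute m(α_i) mod 11:
  α_1 = 2: Horner steps 1 → 8, so m(2) = 8.
  α_2 = 5: Horner steps 1 → 0, so m(5) = 0.
  α_3 = 9: Horner steps 1 → 4, so m(9) = 4.
  α_4 = 7: Horner steps 1 → 2, so m(7) = 2.
Codeword c = [8, 0, 4, 2] ∈ F_11^4.


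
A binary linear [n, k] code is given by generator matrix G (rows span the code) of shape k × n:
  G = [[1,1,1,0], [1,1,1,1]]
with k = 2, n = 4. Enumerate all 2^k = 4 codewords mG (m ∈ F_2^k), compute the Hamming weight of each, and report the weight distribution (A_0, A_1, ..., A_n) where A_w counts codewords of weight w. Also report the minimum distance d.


Weight distribution: A_0 = 1, A_1 = 1, A_3 = 1, A_4 = 1. Minimum distance d = 1.

Enumerate all 2^2 = 4 messages m ∈ F_2^2.
For each, compute codeword c = mG in F_2^4, then tally its weight.
  m = 00 → c = 0000, weight = 0.
  m = 10 → c = 1110, weight = 3.
  m = 01 → c = 1111, weight = 4.
  m = 11 → c = 0001, weight = 1.
Tally weights:
  weight 0: 1 codewords.
  weight 1: 1 codewords.
  weight 3: 1 codewords.
  weight 4: 1 codewords.
Minimum distance d = smallest w > 0 with A_w > 0 = 1.
Sanity: Σ A_w = 4 = 2^2 = 4 ✓.


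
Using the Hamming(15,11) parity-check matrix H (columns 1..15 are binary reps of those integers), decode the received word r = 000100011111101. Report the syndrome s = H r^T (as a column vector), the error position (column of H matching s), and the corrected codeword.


s = (1, 0, 1, 0)^T, error position = 10, corrected codeword c = 000100011011101

Compute s = H r^T mod 2 one row at a time:
  s_1 = 1 + 1 + 1 + 1 + 1 + 1 + 0 + 1 = 7 ≡ 1 (mod 2).
  s_2 = 1 + 0 + 0 + 0 + 1 + 1 + 0 + 1 = 4 ≡ 0 (mod 2).
  s_3 = 0 + 0 + 0 + 0 + 1 + 1 + 0 + 1 = 3 ≡ 1 (mod 2).
  s_4 = 0 + 0 + 0 + 0 + 1 + 1 + 1 + 1 = 4 ≡ 0 (mod 2).
s = (1, 0, 1, 0)^T — this equals column 10 of H (binary 1010), so error is at position 10.
Correct: flip bit 10 of r = 000100011111101 to get c = 000100011011101.


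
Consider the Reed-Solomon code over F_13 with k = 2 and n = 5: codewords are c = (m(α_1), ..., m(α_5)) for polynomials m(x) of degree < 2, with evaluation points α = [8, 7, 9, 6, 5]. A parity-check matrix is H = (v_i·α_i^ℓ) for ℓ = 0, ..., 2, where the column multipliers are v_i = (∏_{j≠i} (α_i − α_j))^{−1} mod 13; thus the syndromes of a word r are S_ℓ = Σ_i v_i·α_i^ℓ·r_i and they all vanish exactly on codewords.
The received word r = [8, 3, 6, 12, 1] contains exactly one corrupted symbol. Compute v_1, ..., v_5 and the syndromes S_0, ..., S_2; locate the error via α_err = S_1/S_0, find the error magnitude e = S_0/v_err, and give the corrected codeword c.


S = (8, 4, 2), error at position 2, error magnitude e = 6, c = [8, 10, 6, 12, 1].

Step 1: column multipliers v_i = (∏_{j≠i}(α_i − α_j))^{−1} mod 13.
  i = 1 (α = 8): (8−7)(8−9)(8−6)(8−5) = 1·(−1)·2·3 = −6 ≡ 7, so v_1 = 7^{−1} = 2 (mod 13).
  i = 2 (α = 7): (7−8)(7−9)(7−6)(7−5) = (−1)·(−2)·1·2 = 4 ≡ 4, so v_2 = 4^{−1} = 10 (mod 13).
  i = 3 (α = 9): (9−8)(9−7)(9−6)(9−5) = 1·2·3·4 = 24 ≡ 11, so v_3 = 11^{−1} = 6 (mod 13).
  i = 4 (α = 6): (6−8)(6−7)(6−9)(6−5) = (−2)·(−1)·(−3)·1 = −6 ≡ 7, so v_4 = 7^{−1} = 2 (mod 13).
  i = 5 (α = 5): (5−8)(5−7)(5−9)(5−6) = (−3)·(−2)·(−4)·(−1) = 24 ≡ 11, so v_5 = 11^{−1} = 6 (mod 13).
  v = [2, 10, 6, 2, 6].
Step 2: syndromes of r = [8, 3, 6, 12, 1] (all sums mod 13).
  S_0 = Σ v_i r_i = 2·8 + 10·3 + 6·6 + 2·12 + 6·1 = 112 ≡ 8.
  S_1 = Σ v_i α_i r_i = 2·8·8 + 10·7·3 + 6·9·6 + 2·6·12 + 6·5·1 = 836 ≡ 4.
  α_i^2 mod 13 = [12, 10, 3, 10, 12].
  S_2 = Σ v_i α_i^2 r_i = 2·12·8 + 10·10·3 + 6·3·6 + 2·10·12 + 6·12·1 = 912 ≡ 2.
  S = (8, 4, 2) ≠ 0, so r is not a codeword (an error is present).
Step 3: locate the error. For a single error e at position i, S_ℓ = v_i·e·α_i^ℓ, so α_err = S_1/S_0.
  S_0^{−1} = 8^{−1} = 5 (mod 13), so α_err = 4·5 = 20 ≡ 7 = α_2. Error position i = 2.
  Consistency check: S_2/S_1 = 2·10 = 20 ≡ 7 = α_err ✓ (single-error assumption holds).
Step 4: error magnitude e = S_0/v_2 = S_0·∏_{j≠2}(α_2 − α_j) = 8·4 = 32 ≡ 6 (mod 13).
Step 5: correct position 2: c_2 = r_2 − e = 3 − 6 ≡ 10 (mod 13). Hence c = [8, 10, 6, 12, 1].
  Check: interpolating c through the α_i gives m(x) = 11 + 11·x (degree < 2) with m(α_i) = c_i for every i, so c is indeed a codeword.


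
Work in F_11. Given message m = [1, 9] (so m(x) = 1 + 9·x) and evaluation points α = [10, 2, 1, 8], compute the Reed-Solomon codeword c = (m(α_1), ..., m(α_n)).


c = [3, 8, 10, 7]

Message polynomial: m(x) = 1 + 9·x (mod 11).
For each evaluation point α_i, compute m(α_i) mod 11:
  α_1 = 10: Horner steps 9 → 3, so m(10) = 3.
  α_2 = 2: Horner steps 9 → 8, so m(2) = 8.
  α_3 = 1: Horner steps 9 → 10, so m(1) = 10.
  α_4 = 8: Horner steps 9 → 7, so m(8) = 7.
Codeword c = [3, 8, 10, 7] ∈ F_11^4.


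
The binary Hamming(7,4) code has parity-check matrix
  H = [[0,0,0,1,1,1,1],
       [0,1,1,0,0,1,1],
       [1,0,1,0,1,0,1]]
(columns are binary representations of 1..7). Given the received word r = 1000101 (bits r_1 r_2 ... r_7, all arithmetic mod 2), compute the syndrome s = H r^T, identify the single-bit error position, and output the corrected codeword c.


s = (0, 1, 1)^T, error position = 3, corrected codeword c = 1010101

Compute s = H r^T mod 2 one row at a time:
  s_1 = 0 + 1 + 0 + 1 = 2 ≡ 0 (mod 2).
  s_2 = 0 + 0 + 0 + 1 = 1 ≡ 1 (mod 2).
  s_3 = 1 + 0 + 1 + 1 = 3 ≡ 1 (mod 2).
s = (0, 1, 1)^T — this equals column 3 of H (binary 011), so error is at position 3.
Correct: flip bit 3 of r = 1000101 to get c = 1010101.


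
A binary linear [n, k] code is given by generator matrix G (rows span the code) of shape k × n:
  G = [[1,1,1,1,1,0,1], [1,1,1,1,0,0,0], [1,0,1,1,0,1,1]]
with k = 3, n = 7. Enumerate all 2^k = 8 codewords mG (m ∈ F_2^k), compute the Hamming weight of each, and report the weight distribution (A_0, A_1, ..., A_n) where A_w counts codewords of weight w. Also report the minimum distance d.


Weight distribution: A_0 = 1, A_2 = 1, A_3 = 2, A_4 = 1, A_5 = 2, A_6 = 1. Minimum distance d = 2.

Enumerate all 2^3 = 8 messages m ∈ F_2^3.
For each, compute codeword c = mG in F_2^7, then tally its weight.
  m = 000 → c = 0000000, weight = 0.
  m = 100 → c = 1111101, weight = 6.
  m = 010 → c = 1111000, weight = 4.
  m = 110 → c = 0000101, weight = 2.
  m = 001 → c = 1011011, weight = 5.
  m = 101 → c = 0100110, weight = 3.
  m = 011 → c = 0100011, weight = 3.
  m = 111 → c = 1011110, weight = 5.
Tally weights:
  weight 0: 1 codewords.
  weight 2: 1 codewords.
  weight 3: 2 codewords.
  weight 4: 1 codewords.
  weight 5: 2 codewords.
  weight 6: 1 codewords.
Minimum distance d = smallest w > 0 with A_w > 0 = 2.
Sanity: Σ A_w = 8 = 2^3 = 8 ✓.


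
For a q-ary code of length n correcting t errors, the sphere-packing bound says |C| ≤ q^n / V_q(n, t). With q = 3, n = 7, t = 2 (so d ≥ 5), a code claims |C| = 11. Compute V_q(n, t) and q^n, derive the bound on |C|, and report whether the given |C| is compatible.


V_q(n, t) = 99, q^n = 2187, Hamming bound = 22, |C| = 11 ≤ bound (satisfied).

Step 1: Compute V_q(n, t) = Σ_{j=0}^2 C(n, j) (q−1)^j.
  j = 0: C(7,0)·(2)^0 = 1·1 = 1.
  j = 1: C(7,1)·(2)^1 = 7·2 = 14.
  j = 2: C(7,2)·(2)^2 = 21·4 = 84.
  V_q(n, t) = 1 + 14 + 84 = 99.
Step 2: q^n = 3^7 = 2187.
Step 3: Hamming bound ⌊q^n / V_q(n,t)⌋ = ⌊2187/99⌋ = 22.
Step 4: Compare |C| = 11 to 22: satisfied.
The claimed |C| lies below the Hamming bound.


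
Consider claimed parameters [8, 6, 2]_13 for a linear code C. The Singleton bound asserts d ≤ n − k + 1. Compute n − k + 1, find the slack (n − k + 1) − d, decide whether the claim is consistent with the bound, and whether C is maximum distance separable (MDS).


Singleton RHS = n − k + 1 = 3, slack = 1, bound satisfied, not MDS.

Singleton bound: d ≤ n − k + 1.
Here n = 8, k = 6, so n − k + 1 = 3.
Given d = 2, check d ≤ 3: YES.
Slack = (n − k + 1) − d = 1.
The code is NOT MDS (slack = 1 > 0).
Description: the claimed parameters are [8, 6, 2]_13; such a code would be non-MDS.


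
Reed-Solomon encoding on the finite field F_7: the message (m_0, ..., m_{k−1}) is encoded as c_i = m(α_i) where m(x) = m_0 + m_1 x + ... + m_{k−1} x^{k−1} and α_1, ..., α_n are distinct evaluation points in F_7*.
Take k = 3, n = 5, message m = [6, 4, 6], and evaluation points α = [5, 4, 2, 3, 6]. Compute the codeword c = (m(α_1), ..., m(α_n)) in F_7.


c = [1, 6, 3, 2, 1]

Message polynomial: m(x) = 6 + 4·x + 6·x^2 (mod 7).
For each evaluation point α_i, compute m(α_i) mod 7:
  α_1 = 5: Horner steps 6 → 6 → 1, so m(5) = 1.
  α_2 = 4: Horner steps 6 → 0 → 6, so m(4) = 6.
  α_3 = 2: Horner steps 6 → 2 → 3, so m(2) = 3.
  α_4 = 3: Horner steps 6 → 1 → 2, so m(3) = 2.
  α_5 = 6: Horner steps 6 → 5 → 1, so m(6) = 1.
Codeword c = [1, 6, 3, 2, 1] ∈ F_7^5.


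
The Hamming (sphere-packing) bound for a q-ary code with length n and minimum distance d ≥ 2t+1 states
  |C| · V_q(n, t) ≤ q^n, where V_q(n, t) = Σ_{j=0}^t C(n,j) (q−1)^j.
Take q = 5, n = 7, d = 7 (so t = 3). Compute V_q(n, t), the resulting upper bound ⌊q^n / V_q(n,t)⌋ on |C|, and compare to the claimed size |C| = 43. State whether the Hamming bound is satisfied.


V_q(n, t) = 2605, q^n = 78125, Hamming bound = 29, |C| = 43 > bound (violated).

Step 1: Compute V_q(n, t) = Σ_{j=0}^3 C(n, j) (q−1)^j.
  j = 0: C(7,0)·(4)^0 = 1·1 = 1.
  j = 1: C(7,1)·(4)^1 = 7·4 = 28.
  j = 2: C(7,2)·(4)^2 = 21·16 = 336.
  j = 3: C(7,3)·(4)^3 = 35·64 = 2240.
  V_q(n, t) = 1 + 28 + 336 + 2240 = 2605.
Step 2: q^n = 5^7 = 78125.
Step 3: Hamming bound ⌊q^n / V_q(n,t)⌋ = ⌊78125/2605⌋ = 29.
Step 4: Compare |C| = 43 to 29: violated.
The claimed |C| lies above the Hamming bound, so no 5-ary code of length 7 with d ≥ 7 can have 43 codewords.


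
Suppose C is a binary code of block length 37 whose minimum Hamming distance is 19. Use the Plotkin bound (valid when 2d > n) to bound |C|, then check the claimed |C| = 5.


Plotkin bound M ≤ 38; given |C| = 5 ≤ bound (satisfied).

Check applicability: 2d = 38, n = 37.
2d − n = 1 > 0, so Plotkin applies.
Compute d/(2d−n) = 19/1 ≈ 19.0000.
⌊d/(2d−n)⌋ = 19.
Plotkin bound: M ≤ 2·19 = 38.
Given |C| = 5, check: satisfied.
This |C| is below the Plotkin bound.


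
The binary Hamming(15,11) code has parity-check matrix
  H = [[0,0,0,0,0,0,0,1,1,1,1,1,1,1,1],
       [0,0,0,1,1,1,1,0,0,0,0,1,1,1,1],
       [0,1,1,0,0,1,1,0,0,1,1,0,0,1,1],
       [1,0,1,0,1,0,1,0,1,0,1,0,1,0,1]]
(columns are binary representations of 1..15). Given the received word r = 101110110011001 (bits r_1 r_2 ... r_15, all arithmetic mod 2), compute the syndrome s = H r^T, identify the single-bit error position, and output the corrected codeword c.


s = (0, 1, 0, 0)^T, error position = 4, corrected codeword c = 101010110011001

Compute s = H r^T mod 2 one row at a time:
  s_1 = 1 + 0 + 0 + 1 + 1 + 0 + 0 + 1 = 4 ≡ 0 (mod 2).
  s_2 = 1 + 1 + 0 + 1 + 1 + 0 + 0 + 1 = 5 ≡ 1 (mod 2).
  s_3 = 0 + 1 + 0 + 1 + 0 + 1 + 0 + 1 = 4 ≡ 0 (mod 2).
  s_4 = 1 + 1 + 1 + 1 + 0 + 1 + 0 + 1 = 6 ≡ 0 (mod 2).
s = (0, 1, 0, 0)^T — this equals column 4 of H (binary 0100), so error is at position 4.
Correct: flip bit 4 of r = 101110110011001 to get c = 101010110011001.


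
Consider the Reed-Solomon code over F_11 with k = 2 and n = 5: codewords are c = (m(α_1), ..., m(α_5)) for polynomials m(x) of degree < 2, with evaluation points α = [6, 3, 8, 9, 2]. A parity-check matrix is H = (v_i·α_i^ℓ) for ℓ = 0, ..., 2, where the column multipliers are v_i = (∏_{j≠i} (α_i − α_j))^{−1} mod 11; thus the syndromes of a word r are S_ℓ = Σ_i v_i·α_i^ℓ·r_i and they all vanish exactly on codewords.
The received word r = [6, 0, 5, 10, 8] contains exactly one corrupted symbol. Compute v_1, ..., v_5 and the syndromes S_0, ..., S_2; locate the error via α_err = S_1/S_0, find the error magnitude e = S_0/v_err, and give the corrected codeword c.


S = (1, 3, 9), error at position 2, error magnitude e = 9, c = [6, 2, 5, 10, 8].

Step 1: column multipliers v_i = (∏_{j≠i}(α_i − α_j))^{−1} mod 11.
  i = 1 (α = 6): (6−3)(6−8)(6−9)(6−2) = 3·(−2)·(−3)·4 = 72 ≡ 6, so v_1 = 6^{−1} = 2 (mod 11).
  i = 2 (α = 3): (3−6)(3−8)(3−9)(3−2) = (−3)·(−5)·(−6)·1 = −90 ≡ 9, so v_2 = 9^{−1} = 5 (mod 11).
  i = 3 (α = 8): (8−6)(8−3)(8−9)(8−2) = 2·5·(−1)·6 = −60 ≡ 6, so v_3 = 6^{−1} = 2 (mod 11).
  i = 4 (α = 9): (9−6)(9−3)(9−8)(9−2) = 3·6·1·7 = 126 ≡ 5, so v_4 = 5^{−1} = 9 (mod 11).
  i = 5 (α = 2): (2−6)(2−3)(2−8)(2−9) = (−4)·(−1)·(−6)·(−7) = 168 ≡ 3, so v_5 = 3^{−1} = 4 (mod 11).
  v = [2, 5, 2, 9, 4].
Step 2: syndromes of r = [6, 0, 5, 10, 8] (all sums mod 11).
  S_0 = Σ v_i r_i = 2·6 + 5·0 + 2·5 + 9·10 + 4·8 = 144 ≡ 1.
  S_1 = Σ v_i α_i r_i = 2·6·6 + 5·3·0 + 2·8·5 + 9·9·10 + 4·2·8 = 1026 ≡ 3.
  α_i^2 mod 11 = [3, 9, 9, 4, 4].
  S_2 = Σ v_i α_i^2 r_i = 2·3·6 + 5·9·0 + 2·9·5 + 9·4·10 + 4·4·8 = 614 ≡ 9.
  S = (1, 3, 9) ≠ 0, so r is not a codeword (an error is present).
Step 3: locate the error. For a single error e at position i, S_ℓ = v_i·e·α_i^ℓ, so α_err = S_1/S_0.
  S_0^{−1} = 1^{−1} = 1 (mod 11), so α_err = 3·1 = 3 ≡ 3 = α_2. Error position i = 2.
  Consistency check: S_2/S_1 = 9·4 = 36 ≡ 3 = α_err ✓ (single-error assumption holds).
Step 4: error magnitude e = S_0/v_2 = S_0·∏_{j≠2}(α_2 − α_j) = 1·9 = 9 ≡ 9 (mod 11).
Step 5: correct position 2: c_2 = r_2 − e = 0 − 9 ≡ 2 (mod 11). Hence c = [6, 2, 5, 10, 8].
  Check: interpolating c through the α_i gives m(x) = 9 + 5·x (degree < 2) with m(α_i) = c_i for every i, so c is indeed a codeword.


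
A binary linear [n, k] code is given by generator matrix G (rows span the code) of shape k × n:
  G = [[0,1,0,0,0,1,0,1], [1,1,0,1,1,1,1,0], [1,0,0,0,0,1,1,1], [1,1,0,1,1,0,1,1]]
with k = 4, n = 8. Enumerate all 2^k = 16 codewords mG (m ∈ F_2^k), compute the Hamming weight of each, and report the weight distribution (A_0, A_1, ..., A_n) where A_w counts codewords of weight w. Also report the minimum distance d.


Weight distribution: A_0 = 1, A_1 = 1, A_2 = 2, A_3 = 4, A_4 = 3, A_5 = 3, A_6 = 2. Minimum distance d = 1.

Enumerate all 2^4 = 16 messages m ∈ F_2^4.
For each, compute codeword c = mG in F_2^8, then tally its weight.
  m = 0000 → c = 00000000, weight = 0.
  m = 1000 → c = 01000101, weight = 3.
  m = 0100 → c = 11011110, weight = 6.
  m = 1100 → c = 10011011, weight = 5.
  m = 0010 → c = 10000111, weight = 4.
  m = 1010 → c = 11000010, weight = 3.
  m = 0110 → c = 01011001, weight = 4.
  m = 1110 → c = 00011100, weight = 3.
  m = 0001 → c = 11011011, weight = 6.
  m = 1001 → c = 10011110, weight = 5.
  m = 0101 → c = 00000101, weight = 2.
  m = 1101 → c = 01000000, weight = 1.
  m = 0011 → c = 01011100, weight = 4.
  m = 1011 → c = 00011001, weight = 3.
  m = 0111 → c = 10000010, weight = 2.
  m = 1111 → c = 11000111, weight = 5.
Tally weights:
  weight 0: 1 codewords.
  weight 1: 1 codewords.
  weight 2: 2 codewords.
  weight 3: 4 codewords.
  weight 4: 3 codewords.
  weight 5: 3 codewords.
  weight 6: 2 codewords.
Minimum distance d = smallest w > 0 with A_w > 0 = 1.
Sanity: Σ A_w = 16 = 2^4 = 16 ✓.


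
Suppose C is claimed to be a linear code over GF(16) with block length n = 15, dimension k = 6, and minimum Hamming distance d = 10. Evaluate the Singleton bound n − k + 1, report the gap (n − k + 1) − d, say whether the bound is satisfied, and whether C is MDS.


Singleton RHS = n − k + 1 = 10, slack = 0, bound satisfied, MDS.

Singleton bound: d ≤ n − k + 1.
Here n = 15, k = 6, so n − k + 1 = 10.
Given d = 10, check d ≤ 10: YES.
Slack = (n − k + 1) − d = 0.
The code is MDS (slack = 0).
Description: the claimed parameters are [15, 6, 10]_16; such a code would be MDS (meets Singleton bound).


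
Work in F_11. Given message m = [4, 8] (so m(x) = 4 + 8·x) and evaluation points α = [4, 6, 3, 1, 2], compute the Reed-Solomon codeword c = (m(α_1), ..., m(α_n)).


c = [3, 8, 6, 1, 9]

Message polynomial: m(x) = 4 + 8·x (mod 11).
For each evaluation point α_i, compute m(α_i) mod 11:
  α_1 = 4: Horner steps 8 → 3, so m(4) = 3.
  α_2 = 6: Horner steps 8 → 8, so m(6) = 8.
  α_3 = 3: Horner steps 8 → 6, so m(3) = 6.
  α_4 = 1: Horner steps 8 → 1, so m(1) = 1.
  α_5 = 2: Horner steps 8 → 9, so m(2) = 9.
Codeword c = [3, 8, 6, 1, 9] ∈ F_11^5.


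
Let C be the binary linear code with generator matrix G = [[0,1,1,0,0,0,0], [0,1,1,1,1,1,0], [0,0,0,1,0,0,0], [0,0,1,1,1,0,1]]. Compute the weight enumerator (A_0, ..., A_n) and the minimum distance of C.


Weight distribution: A_0 = 1, A_1 = 1, A_2 = 2, A_3 = 6, A_4 = 5, A_5 = 1. Minimum distance d = 1.

Enumerate all 2^4 = 16 messages m ∈ F_2^4.
For each, compute codeword c = mG in F_2^7, then tally its weight.
  m = 0000 → c = 0000000, weight = 0.
  m = 1000 → c = 0110000, weight = 2.
  m = 0100 → c = 0111110, weight = 5.
  m = 1100 → c = 0001110, weight = 3.
  m = 0010 → c = 0001000, weight = 1.
  m = 1010 → c = 0111000, weight = 3.
  m = 0110 → c = 0110110, weight = 4.
  m = 1110 → c = 0000110, weight = 2.
  m = 0001 → c = 0011101, weight = 4.
  m = 1001 → c = 0101101, weight = 4.
  m = 0101 → c = 0100011, weight = 3.
  m = 1101 → c = 0010011, weight = 3.
  m = 0011 → c = 0010101, weight = 3.
  m = 1011 → c = 0100101, weight = 3.
  m = 0111 → c = 0101011, weight = 4.
  m = 1111 → c = 0011011, weight = 4.
Tally weights:
  weight 0: 1 codewords.
  weight 1: 1 codewords.
  weight 2: 2 codewords.
  weight 3: 6 codewords.
  weight 4: 5 codewords.
  weight 5: 1 codewords.
Minimum distance d = smallest w > 0 with A_w > 0 = 1.
Sanity: Σ A_w = 16 = 2^4 = 16 ✓.
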